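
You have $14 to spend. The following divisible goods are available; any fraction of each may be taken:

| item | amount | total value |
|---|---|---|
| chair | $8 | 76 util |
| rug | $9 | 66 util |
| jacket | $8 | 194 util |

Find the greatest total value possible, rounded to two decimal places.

251.00

Take in order of value per unit:
- jacket (194/8 per unit): all 8 → value 194, running total 194.00
- chair (76/8 per unit): 6 of 8 → value 6×76/8 = 57.0000, running total 251.00
Total 251.00.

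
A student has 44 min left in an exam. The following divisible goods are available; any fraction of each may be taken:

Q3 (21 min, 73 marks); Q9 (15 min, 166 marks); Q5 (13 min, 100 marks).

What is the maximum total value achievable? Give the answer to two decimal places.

Take in order of value per unit:
- Q9 (166/15 per unit): all 15 → value 166, running total 166.00
- Q5 (100/13 per unit): all 13 → value 100, running total 266.00
- Q3 (73/21 per unit): 16 of 21 → value 16×73/21 = 55.6190, running total 321.62
Total 321.62.

321.62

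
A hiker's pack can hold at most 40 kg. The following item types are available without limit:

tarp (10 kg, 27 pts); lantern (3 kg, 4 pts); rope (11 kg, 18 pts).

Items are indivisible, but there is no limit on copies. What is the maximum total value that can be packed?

108 pts

Best value-per-unit is tarp at 27/10, and filling with it alone uses weight 4×10=40. No mix of the others beats 4×27 = 108.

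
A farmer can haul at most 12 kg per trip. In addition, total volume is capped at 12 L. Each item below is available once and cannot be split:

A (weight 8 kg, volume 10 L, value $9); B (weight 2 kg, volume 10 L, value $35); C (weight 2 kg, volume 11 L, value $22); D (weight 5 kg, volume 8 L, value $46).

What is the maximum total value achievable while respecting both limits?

Feasible sets respecting both limits:
- D: weight 5, volume 8, value 46
- B: weight 2, volume 10, value 35
- C: weight 2, volume 11, value 22
- A: weight 8, volume 10, value 9
Best: $46.

$46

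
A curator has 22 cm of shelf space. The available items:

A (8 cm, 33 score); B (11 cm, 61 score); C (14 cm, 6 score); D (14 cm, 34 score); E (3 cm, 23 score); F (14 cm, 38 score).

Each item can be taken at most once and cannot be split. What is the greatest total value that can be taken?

117 score

Check high-value combinations within 22 cm:
- A+B+E: length 8+11+3=22, value 33+61+23=117
- A+B: length 8+11=19, value 33+61=94
- B+E: length 11+3=14, value 61+23=84
- A+F: length 8+14=22, value 33+38=71
- A+D: length 8+14=22, value 33+34=67
Best: 117 score.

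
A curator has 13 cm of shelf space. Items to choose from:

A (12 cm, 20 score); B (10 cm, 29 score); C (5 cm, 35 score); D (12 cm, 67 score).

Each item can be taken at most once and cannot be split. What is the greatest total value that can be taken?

Check high-value combinations within 13 cm:
- D: length 12, value 67
- C: length 5, value 35
- B: length 10, value 29
Best: 67 score.

67 score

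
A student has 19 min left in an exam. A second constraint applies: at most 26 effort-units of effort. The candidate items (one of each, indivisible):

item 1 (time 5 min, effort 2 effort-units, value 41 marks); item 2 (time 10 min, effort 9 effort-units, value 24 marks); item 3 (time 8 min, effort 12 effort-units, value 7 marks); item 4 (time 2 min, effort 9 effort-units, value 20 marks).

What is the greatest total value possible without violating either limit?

85 marks

Feasible sets respecting both limits:
- item 1+item 2+item 4: time 17, effort 20, value 85
- item 1+item 3+item 4: time 15, effort 23, value 68
- item 1+item 2: time 15, effort 11, value 65
- item 1+item 4: time 7, effort 11, value 61
Best: 85 marks.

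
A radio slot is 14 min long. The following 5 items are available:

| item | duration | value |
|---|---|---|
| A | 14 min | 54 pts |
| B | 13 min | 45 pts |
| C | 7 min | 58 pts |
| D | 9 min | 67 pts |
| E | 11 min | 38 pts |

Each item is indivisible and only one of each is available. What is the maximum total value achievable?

67 pts

Check high-value combinations within 14 min:
- D: duration 9, value 67
- C: duration 7, value 58
- A: duration 14, value 54
- B: duration 13, value 45
Best: 67 pts.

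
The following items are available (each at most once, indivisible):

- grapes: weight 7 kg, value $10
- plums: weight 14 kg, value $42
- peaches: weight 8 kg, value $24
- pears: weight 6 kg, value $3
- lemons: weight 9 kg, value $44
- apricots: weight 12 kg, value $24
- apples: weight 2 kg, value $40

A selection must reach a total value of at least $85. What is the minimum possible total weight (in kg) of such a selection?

17

Subsets with value ≥ 85, sorted by total weight:
- pears+lemons+apples: weight 17, value 87
- grapes+lemons+apples: weight 18, value 94
- peaches+lemons+apples: weight 19, value 108
- peaches+apricots+apples: weight 22, value 88
Minimum weight: 17 kg.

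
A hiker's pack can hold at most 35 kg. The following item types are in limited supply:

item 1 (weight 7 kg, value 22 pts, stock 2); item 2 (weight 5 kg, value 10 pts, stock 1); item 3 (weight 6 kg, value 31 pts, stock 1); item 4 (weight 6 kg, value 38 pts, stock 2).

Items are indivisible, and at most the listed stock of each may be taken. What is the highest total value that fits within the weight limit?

151 pts

Best selections within weight 35 and stock limits:
- 2×item 1 + 1×item 3 + 2×item 4: weight 32, value 151
- 1×item 1 + 1×item 2 + 1×item 3 + 2×item 4: weight 30, value 139
- 2×item 1 + 1×item 2 + 2×item 4: weight 31, value 130
- 1×item 1 + 1×item 3 + 2×item 4: weight 25, value 129
Best: 151 pts.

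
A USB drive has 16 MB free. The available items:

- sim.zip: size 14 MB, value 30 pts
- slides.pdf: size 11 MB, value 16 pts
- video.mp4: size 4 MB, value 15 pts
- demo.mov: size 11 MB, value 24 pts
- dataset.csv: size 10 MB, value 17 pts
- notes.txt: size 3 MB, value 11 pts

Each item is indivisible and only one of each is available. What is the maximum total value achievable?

39 pts

Check high-value combinations within 16 MB:
- video.mp4+demo.mov: size 4+11=15, value 15+24=39
- demo.mov+notes.txt: size 11+3=14, value 24+11=35
- video.mp4+dataset.csv: size 4+10=14, value 15+17=32
Best: 39 pts.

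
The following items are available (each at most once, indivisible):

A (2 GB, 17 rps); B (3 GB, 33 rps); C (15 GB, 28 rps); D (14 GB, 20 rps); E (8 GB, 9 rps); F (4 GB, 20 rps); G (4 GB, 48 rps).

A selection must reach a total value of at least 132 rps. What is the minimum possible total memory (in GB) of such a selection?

Subsets with value ≥ 132, sorted by total memory:
- A+B+D+F+G: memory 27, value 138
- A+B+C+F+G: memory 28, value 146
- A+B+C+E+G: memory 32, value 135
Minimum memory: 27 GB.

27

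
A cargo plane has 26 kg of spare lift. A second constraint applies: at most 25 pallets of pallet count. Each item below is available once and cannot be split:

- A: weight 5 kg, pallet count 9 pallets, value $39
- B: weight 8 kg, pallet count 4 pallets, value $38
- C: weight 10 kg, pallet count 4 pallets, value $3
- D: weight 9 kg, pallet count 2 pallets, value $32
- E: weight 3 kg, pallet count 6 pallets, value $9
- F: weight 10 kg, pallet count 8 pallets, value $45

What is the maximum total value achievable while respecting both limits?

Feasible sets respecting both limits:
- A+B+F: weight 23, pallet count 21, value 122
- A+B+D+E: weight 25, pallet count 21, value 118
- A+D+F: weight 24, pallet count 19, value 116
Best: $122.

$122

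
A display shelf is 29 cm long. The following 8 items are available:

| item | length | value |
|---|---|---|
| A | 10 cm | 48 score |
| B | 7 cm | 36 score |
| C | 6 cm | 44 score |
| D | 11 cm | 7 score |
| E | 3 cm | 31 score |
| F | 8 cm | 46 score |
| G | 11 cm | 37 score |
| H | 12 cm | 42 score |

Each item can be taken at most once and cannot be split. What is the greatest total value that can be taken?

Check high-value combinations within 29 cm:
- A+C+E+F: length 10+6+3+8=27, value 48+44+31+46=169
- C+E+F+H: length 6+3+8+12=29, value 44+31+46+42=163
- A+B+E+F: length 10+7+3+8=28, value 48+36+31+46=161
- A+B+C+E: length 10+7+6+3=26, value 48+36+44+31=159
Best: 169 score.

169 score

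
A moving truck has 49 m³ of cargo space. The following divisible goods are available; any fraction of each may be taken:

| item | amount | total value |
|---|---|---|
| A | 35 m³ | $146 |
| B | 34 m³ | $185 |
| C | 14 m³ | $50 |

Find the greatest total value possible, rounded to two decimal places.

Take in order of value per unit:
- B (185/34 per unit): all 34 → value 185, running total 185.00
- A (146/35 per unit): 15 of 35 → value 15×146/35 = 62.5714, running total 247.57
Total 247.57.

247.57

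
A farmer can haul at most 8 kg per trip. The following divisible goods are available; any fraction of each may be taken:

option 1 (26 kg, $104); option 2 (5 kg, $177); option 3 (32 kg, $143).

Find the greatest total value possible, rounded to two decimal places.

190.41

Take in order of value per unit:
- option 2 (177/5 per unit): all 5 → value 177, running total 177.00
- option 3 (143/32 per unit): 3 of 32 → value 3×143/32 = 13.4063, running total 190.41
Total 190.41.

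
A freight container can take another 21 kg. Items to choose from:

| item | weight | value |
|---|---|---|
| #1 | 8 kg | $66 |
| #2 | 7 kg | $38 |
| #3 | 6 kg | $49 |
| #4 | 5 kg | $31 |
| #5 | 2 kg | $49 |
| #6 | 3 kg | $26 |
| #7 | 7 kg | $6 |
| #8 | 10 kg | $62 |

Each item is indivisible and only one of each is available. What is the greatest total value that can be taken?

Check high-value combinations within 21 kg:
- #1+#3+#4+#5: weight 8+6+5+2=21, value 66+49+31+49=195
- #1+#3+#5+#6: weight 8+6+2+3=19, value 66+49+49+26=190
- #3+#5+#6+#8: weight 6+2+3+10=21, value 49+49+26+62=186
- #1+#2+#5+#6: weight 8+7+2+3=20, value 66+38+49+26=179
Best: $195.

$195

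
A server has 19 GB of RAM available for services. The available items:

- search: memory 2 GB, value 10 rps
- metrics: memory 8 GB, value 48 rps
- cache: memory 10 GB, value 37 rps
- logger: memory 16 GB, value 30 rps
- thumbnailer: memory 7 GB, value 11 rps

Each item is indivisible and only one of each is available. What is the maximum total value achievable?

85 rps

This is a 0/1 knapsack; check combinations near the capacity.
- metrics+cache: memory 8+10=18, value 48+37=85
- search+metrics+thumbnailer: memory 2+8+7=17, value 10+48+11=69
- metrics+thumbnailer: memory 8+7=15, value 48+11=59
- search+metrics: memory 2+8=10, value 10+48=58
Best: 85 rps.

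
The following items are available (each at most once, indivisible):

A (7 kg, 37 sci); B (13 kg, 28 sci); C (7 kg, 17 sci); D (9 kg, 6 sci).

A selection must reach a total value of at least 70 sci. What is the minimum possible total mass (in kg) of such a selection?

27

Subsets with value ≥ 70, sorted by total mass:
- A+B+C: mass 27, value 82
- A+B+D: mass 29, value 71
- A+B+C+D: mass 36, value 88
Minimum mass: 27 kg.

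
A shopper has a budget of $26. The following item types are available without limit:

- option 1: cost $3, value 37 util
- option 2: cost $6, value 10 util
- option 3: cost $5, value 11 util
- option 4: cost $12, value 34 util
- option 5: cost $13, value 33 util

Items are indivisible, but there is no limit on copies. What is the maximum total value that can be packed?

Best value-per-unit is option 1 at 37/3, and filling with it alone uses cost 8×3=24. No mix of the others beats 8×37 = 296.

296 util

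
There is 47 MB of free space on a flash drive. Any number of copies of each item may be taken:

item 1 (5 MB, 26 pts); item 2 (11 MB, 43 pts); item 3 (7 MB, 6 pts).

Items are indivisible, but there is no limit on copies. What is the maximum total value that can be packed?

Best value-per-unit is item 1 at 26/5, and filling with it alone uses size 9×5=45. No mix of the others beats 9×26 = 234.

234 pts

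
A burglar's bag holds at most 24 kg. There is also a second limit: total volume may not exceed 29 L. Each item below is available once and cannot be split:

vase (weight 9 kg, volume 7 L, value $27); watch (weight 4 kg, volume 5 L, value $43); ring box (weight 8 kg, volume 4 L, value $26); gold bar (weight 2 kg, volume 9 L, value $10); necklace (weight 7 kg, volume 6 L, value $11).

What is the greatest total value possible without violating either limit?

Feasible sets respecting both limits:
- vase+watch+ring box+gold bar: weight 23, volume 25, value 106
- vase+watch+ring box: weight 21, volume 16, value 96
- vase+watch+gold bar+necklace: weight 22, volume 27, value 91
Best: $106.

$106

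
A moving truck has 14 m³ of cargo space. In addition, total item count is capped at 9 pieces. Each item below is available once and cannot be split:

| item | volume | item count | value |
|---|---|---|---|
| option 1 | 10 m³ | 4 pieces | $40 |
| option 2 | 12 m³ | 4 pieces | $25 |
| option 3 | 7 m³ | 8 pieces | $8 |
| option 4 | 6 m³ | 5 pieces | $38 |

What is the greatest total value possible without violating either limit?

$40

Feasible sets respecting both limits:
- option 1: volume 10, item count 4, value 40
- option 4: volume 6, item count 5, value 38
- option 2: volume 12, item count 4, value 25
- option 3: volume 7, item count 8, value 8
Best: $40.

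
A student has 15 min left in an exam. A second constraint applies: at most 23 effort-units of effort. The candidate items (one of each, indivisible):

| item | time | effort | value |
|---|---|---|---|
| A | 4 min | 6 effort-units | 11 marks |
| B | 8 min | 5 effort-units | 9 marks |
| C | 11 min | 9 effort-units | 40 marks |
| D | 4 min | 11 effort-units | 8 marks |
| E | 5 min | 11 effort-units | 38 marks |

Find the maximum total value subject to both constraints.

Feasible sets respecting both limits:
- A+C: time 15, effort 15, value 51
- A+E: time 9, effort 17, value 49
- C+D: time 15, effort 20, value 48
Best: 51 marks.

51 marks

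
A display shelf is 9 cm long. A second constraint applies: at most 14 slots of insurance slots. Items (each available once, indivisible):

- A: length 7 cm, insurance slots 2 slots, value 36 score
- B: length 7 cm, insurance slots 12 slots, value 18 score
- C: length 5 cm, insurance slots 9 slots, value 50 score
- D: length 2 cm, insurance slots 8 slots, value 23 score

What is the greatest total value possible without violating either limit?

Feasible sets respecting both limits:
- A+D: length 9, insurance slots 10, value 59
- C: length 5, insurance slots 9, value 50
- A: length 7, insurance slots 2, value 36
- D: length 2, insurance slots 8, value 23
Best: 59 score.

59 score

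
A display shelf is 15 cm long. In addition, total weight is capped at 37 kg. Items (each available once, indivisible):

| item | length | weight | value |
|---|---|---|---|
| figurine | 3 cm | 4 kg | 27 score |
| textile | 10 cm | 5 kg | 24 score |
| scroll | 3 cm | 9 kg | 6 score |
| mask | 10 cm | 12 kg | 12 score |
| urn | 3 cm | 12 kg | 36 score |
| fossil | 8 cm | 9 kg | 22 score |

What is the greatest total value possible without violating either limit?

85 score

Feasible sets respecting both limits:
- figurine+urn+fossil: length 14, weight 25, value 85
- figurine+scroll+urn: length 9, weight 25, value 69
- scroll+urn+fossil: length 14, weight 30, value 64
Best: 85 score.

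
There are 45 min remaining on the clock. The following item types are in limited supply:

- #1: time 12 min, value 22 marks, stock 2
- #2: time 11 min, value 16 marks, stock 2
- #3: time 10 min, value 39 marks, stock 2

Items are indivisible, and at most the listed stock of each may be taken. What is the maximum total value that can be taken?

122 marks

Best selections within time 45 and stock limits:
- 2×#1 + 2×#3: time 44, value 122
- 1×#1 + 1×#2 + 2×#3: time 43, value 116
Best: 122 marks.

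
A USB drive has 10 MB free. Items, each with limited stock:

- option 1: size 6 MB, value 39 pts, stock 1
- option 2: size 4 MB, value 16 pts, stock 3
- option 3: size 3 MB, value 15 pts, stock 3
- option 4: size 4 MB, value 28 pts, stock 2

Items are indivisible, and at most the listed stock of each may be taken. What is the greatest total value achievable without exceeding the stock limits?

Best selections within size 10 and stock limits:
- 1×option 1 + 1×option 4: size 10, value 67
- 2×option 3 + 1×option 4: size 10, value 58
Best: 67 pts.

67 pts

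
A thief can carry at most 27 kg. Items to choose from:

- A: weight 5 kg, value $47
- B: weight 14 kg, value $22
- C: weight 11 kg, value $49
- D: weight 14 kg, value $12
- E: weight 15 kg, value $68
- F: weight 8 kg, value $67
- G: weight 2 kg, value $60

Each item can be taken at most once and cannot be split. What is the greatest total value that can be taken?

$223

Check high-value combinations within 27 kg:
- A+C+F+G: weight 5+11+8+2=26, value 47+49+67+60=223
- E+F+G: weight 15+8+2=25, value 68+67+60=195
- C+F+G: weight 11+8+2=21, value 49+67+60=176
- A+E+G: weight 5+15+2=22, value 47+68+60=175
- A+F+G: weight 5+8+2=15, value 47+67+60=174
Best: $223.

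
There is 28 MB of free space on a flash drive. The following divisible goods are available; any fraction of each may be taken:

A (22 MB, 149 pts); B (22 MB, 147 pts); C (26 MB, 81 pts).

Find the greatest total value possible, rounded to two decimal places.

Take in order of value per unit:
- A (149/22 per unit): all 22 → value 149, running total 149.00
- B (147/22 per unit): 6 of 22 → value 6×147/22 = 40.0909, running total 189.09
Total 189.09.

189.09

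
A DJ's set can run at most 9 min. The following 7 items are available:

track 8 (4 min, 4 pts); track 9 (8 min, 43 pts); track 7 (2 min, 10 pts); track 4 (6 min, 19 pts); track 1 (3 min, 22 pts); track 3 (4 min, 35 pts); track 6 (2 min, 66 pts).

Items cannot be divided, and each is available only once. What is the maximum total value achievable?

Check high-value combinations within 9 min:
- track 1+track 3+track 6: duration 3+4+2=9, value 22+35+66=123
- track 7+track 3+track 6: duration 2+4+2=8, value 10+35+66=111
- track 3+track 6: duration 4+2=6, value 35+66=101
- track 7+track 1+track 6: duration 2+3+2=7, value 10+22+66=98
- track 8+track 1+track 6: duration 4+3+2=9, value 4+22+66=92
Best: 123 pts.

123 pts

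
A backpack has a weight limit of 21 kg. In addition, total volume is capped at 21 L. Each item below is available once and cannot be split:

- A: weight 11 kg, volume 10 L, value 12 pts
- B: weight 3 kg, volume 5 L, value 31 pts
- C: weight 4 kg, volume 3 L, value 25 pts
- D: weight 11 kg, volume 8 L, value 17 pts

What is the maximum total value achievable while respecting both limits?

73 pts

Feasible sets respecting both limits:
- B+C+D: weight 18, volume 16, value 73
- A+B+C: weight 18, volume 18, value 68
- B+C: weight 7, volume 8, value 56
Best: 73 pts.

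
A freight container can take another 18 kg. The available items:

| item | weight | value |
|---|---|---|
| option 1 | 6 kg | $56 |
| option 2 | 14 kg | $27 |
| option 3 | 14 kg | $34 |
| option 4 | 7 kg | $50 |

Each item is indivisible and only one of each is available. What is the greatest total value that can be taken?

Check high-value combinations within 18 kg:
- option 1+option 4: weight 6+7=13, value 56+50=106
- option 1: weight 6, value 56
- option 4: weight 7, value 50
- option 3: weight 14, value 34
Best: $106.

$106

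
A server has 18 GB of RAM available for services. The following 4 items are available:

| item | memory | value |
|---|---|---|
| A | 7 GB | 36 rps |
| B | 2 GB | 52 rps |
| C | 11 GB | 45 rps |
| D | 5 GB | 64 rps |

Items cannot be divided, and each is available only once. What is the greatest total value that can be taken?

161 rps

This is a 0/1 knapsack; check combinations near the capacity.
- B+C+D: memory 2+11+5=18, value 52+45+64=161
- A+B+D: memory 7+2+5=14, value 36+52+64=152
- B+D: memory 2+5=7, value 52+64=116
- C+D: memory 11+5=16, value 45+64=109
Best: 161 rps.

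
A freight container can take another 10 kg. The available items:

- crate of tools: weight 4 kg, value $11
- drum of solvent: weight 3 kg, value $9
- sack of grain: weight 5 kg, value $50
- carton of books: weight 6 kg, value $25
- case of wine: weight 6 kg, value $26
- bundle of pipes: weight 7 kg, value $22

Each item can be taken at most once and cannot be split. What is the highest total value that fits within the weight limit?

Check high-value combinations within 10 kg:
- crate of tools+sack of grain: weight 4+5=9, value 11+50=61
- drum of solvent+sack of grain: weight 3+5=8, value 9+50=59
- sack of grain: weight 5, value 50
- crate of tools+case of wine: weight 4+6=10, value 11+26=37
Best: $61.

$61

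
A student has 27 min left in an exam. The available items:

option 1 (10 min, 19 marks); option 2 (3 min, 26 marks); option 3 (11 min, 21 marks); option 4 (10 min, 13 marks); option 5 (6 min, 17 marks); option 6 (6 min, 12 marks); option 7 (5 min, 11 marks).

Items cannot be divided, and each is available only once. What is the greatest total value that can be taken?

76 marks

Check high-value combinations within 27 min:
- option 2+option 3+option 5+option 6: time 3+11+6+6=26, value 26+21+17+12=76
- option 2+option 3+option 5+option 7: time 3+11+6+5=25, value 26+21+17+11=75
- option 1+option 2+option 5+option 6: time 10+3+6+6=25, value 19+26+17+12=74
Best: 76 marks.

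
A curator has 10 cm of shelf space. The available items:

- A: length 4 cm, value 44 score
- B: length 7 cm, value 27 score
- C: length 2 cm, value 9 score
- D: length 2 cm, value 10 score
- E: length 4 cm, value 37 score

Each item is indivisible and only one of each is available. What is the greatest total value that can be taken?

Check high-value combinations within 10 cm:
- A+D+E: length 4+2+4=10, value 44+10+37=91
- A+C+E: length 4+2+4=10, value 44+9+37=90
- A+E: length 4+4=8, value 44+37=81
- A+C+D: length 4+2+2=8, value 44+9+10=63
Best: 91 score.

91 score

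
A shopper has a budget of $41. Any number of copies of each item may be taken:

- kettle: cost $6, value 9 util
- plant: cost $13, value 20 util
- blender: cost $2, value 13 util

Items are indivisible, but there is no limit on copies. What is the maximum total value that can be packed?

260 util

Best value-per-unit is blender at 13/2, and filling with it alone uses cost 20×2=40. No mix of the others beats 20×13 = 260.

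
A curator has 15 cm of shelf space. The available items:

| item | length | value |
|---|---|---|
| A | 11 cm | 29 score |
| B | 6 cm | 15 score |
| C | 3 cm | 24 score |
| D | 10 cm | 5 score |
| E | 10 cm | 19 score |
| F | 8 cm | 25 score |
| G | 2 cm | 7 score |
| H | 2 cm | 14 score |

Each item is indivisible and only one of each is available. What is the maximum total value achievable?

70 score

Check high-value combinations within 15 cm:
- C+F+G+H: length 3+8+2+2=15, value 24+25+7+14=70
- C+F+H: length 3+8+2=13, value 24+25+14=63
- B+C+G+H: length 6+3+2+2=13, value 15+24+7+14=60
Best: 70 score.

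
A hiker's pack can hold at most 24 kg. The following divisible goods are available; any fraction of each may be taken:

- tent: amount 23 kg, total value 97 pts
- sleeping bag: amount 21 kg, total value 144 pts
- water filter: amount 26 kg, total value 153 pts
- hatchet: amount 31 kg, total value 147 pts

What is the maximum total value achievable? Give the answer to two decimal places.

161.65

Take in order of value per unit:
- sleeping bag (144/21 per unit): all 21 → value 144, running total 144.00
- water filter (153/26 per unit): 3 of 26 → value 3×153/26 = 17.6538, running total 161.65
Total 161.65.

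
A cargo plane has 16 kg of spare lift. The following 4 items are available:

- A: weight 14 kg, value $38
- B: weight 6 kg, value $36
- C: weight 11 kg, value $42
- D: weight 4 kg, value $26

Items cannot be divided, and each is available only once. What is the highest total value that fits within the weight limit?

$68

Check high-value combinations within 16 kg:
- C+D: weight 11+4=15, value 42+26=68
- B+D: weight 6+4=10, value 36+26=62
- C: weight 11, value 42
Best: $68.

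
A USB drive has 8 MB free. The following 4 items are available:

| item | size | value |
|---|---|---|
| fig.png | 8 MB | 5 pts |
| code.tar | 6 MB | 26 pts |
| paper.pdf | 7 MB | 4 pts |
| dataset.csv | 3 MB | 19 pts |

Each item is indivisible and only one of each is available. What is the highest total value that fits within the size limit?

Check high-value combinations within 8 MB:
- code.tar: size 6, value 26
- dataset.csv: size 3, value 19
- fig.png: size 8, value 5
- paper.pdf: size 7, value 4
Best: 26 pts.

26 pts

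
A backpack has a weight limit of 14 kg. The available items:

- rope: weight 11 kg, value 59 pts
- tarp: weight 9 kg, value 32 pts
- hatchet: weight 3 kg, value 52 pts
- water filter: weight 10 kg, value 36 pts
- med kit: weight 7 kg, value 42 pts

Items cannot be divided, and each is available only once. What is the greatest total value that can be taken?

111 pts

Check high-value combinations within 14 kg:
- rope+hatchet: weight 11+3=14, value 59+52=111
- hatchet+med kit: weight 3+7=10, value 52+42=94
- hatchet+water filter: weight 3+10=13, value 52+36=88
- tarp+hatchet: weight 9+3=12, value 32+52=84
Best: 111 pts.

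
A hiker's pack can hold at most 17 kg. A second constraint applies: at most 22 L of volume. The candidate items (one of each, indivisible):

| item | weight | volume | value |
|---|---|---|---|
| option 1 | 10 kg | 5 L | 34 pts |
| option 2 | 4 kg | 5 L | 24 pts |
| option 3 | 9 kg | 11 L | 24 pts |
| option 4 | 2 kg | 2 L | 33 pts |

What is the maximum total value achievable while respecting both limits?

91 pts

Feasible sets respecting both limits:
- option 1+option 2+option 4: weight 16, volume 12, value 91
- option 2+option 3+option 4: weight 15, volume 18, value 81
- option 1+option 4: weight 12, volume 7, value 67
Best: 91 pts.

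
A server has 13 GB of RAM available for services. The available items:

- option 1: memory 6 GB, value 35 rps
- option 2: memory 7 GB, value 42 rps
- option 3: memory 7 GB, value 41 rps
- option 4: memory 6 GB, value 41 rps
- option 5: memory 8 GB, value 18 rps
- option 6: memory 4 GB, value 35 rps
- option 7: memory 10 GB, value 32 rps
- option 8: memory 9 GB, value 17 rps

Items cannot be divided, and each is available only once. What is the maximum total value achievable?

Check high-value combinations within 13 GB:
- option 2+option 4: memory 7+6=13, value 42+41=83
- option 3+option 4: memory 7+6=13, value 41+41=82
- option 2+option 6: memory 7+4=11, value 42+35=77
- option 1+option 2: memory 6+7=13, value 35+42=77
Best: 83 rps.

83 rps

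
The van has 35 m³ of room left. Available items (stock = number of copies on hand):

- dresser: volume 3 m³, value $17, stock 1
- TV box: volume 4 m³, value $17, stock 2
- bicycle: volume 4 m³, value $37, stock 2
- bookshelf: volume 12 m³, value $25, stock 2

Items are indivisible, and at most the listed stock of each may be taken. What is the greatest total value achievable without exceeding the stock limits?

Best selections within volume 35 and stock limits:
- 1×dresser + 2×TV box + 2×bicycle + 1×bookshelf: volume 31, value 150
- 1×dresser + 2×bicycle + 2×bookshelf: volume 35, value 141
Best: $150.

$150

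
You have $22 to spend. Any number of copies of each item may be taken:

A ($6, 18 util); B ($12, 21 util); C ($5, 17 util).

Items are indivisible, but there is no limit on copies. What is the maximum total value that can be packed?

70 util

Best value-per-unit is C at 17/5; filling with it alone gives 4×17 = 68.
Optimal mix: 2×A + 2×C → cost 22, value 70.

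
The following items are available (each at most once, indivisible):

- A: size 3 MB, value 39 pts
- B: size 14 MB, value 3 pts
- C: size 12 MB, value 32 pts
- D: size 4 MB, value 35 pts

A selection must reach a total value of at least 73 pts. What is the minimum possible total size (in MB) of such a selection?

Subsets with value ≥ 73, sorted by total size:
- A+D: size 7, value 74
- A+C+D: size 19, value 106
Minimum size: 7 MB.

7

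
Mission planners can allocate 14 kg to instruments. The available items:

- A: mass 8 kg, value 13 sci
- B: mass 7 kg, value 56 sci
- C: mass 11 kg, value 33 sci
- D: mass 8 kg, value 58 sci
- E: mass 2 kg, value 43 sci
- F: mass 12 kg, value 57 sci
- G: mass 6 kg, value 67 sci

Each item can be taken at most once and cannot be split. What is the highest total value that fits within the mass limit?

Check high-value combinations within 14 kg:
- D+G: mass 8+6=14, value 58+67=125
- B+G: mass 7+6=13, value 56+67=123
- E+G: mass 2+6=8, value 43+67=110
- D+E: mass 8+2=10, value 58+43=101
Best: 125 sci.

125 sci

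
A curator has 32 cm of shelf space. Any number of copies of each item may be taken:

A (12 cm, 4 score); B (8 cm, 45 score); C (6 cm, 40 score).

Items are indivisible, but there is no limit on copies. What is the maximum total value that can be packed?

Best value-per-unit is C at 40/6; filling with it alone gives 5×40 = 200.
Optimal mix: 1×B + 4×C → length 32, value 205.

205 score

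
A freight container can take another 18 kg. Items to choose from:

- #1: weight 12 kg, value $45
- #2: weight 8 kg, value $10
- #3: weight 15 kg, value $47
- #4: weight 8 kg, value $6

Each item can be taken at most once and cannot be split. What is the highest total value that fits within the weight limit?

Check high-value combinations within 18 kg:
- #3: weight 15, value 47
- #1: weight 12, value 45
- #2+#4: weight 8+8=16, value 10+6=16
Best: $47.

$47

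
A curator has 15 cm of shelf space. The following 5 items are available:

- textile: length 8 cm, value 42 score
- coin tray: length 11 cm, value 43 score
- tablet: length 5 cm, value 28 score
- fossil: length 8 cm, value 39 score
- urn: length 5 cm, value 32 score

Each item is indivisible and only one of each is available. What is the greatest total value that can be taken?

74 score

Check high-value combinations within 15 cm:
- textile+urn: length 8+5=13, value 42+32=74
- fossil+urn: length 8+5=13, value 39+32=71
- textile+tablet: length 8+5=13, value 42+28=70
Best: 74 score.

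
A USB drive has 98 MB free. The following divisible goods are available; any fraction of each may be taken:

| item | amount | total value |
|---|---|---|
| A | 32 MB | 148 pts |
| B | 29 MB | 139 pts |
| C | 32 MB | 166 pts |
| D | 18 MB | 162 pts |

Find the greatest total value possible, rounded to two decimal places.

554.88

Take in order of value per unit:
- D (162/18 per unit): all 18 → value 162, running total 162.00
- C (166/32 per unit): all 32 → value 166, running total 328.00
- B (139/29 per unit): all 29 → value 139, running total 467.00
- A (148/32 per unit): 19 of 32 → value 19×148/32 = 87.8750, running total 554.88
Total 554.88.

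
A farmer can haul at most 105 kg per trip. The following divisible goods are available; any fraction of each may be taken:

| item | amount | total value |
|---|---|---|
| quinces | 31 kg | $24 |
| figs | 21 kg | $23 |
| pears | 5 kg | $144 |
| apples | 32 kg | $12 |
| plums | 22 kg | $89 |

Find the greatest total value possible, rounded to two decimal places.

289.75

Take in order of value per unit:
- pears (144/5 per unit): all 5 → value 144, running total 144.00
- plums (89/22 per unit): all 22 → value 89, running total 233.00
- figs (23/21 per unit): all 21 → value 23, running total 256.00
- quinces (24/31 per unit): all 31 → value 24, running total 280.00
- apples (12/32 per unit): 26 of 32 → value 26×12/32 = 9.7500, running total 289.75
Total 289.75.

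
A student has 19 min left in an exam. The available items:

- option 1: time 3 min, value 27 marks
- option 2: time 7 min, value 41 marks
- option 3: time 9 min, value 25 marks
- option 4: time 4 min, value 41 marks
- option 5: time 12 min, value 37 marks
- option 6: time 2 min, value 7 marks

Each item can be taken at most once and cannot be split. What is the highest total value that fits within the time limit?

Check high-value combinations within 19 min:
- option 1+option 2+option 4+option 6: time 3+7+4+2=16, value 27+41+41+7=116
- option 1+option 2+option 4: time 3+7+4=14, value 27+41+41=109
- option 1+option 4+option 5: time 3+4+12=19, value 27+41+37=105
Best: 116 marks.

116 marks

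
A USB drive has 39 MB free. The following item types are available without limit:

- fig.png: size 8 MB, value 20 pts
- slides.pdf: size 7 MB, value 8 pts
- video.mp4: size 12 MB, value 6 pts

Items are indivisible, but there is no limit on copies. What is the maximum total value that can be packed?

88 pts

Best value-per-unit is fig.png at 20/8; filling with it alone gives 4×20 = 80.
Optimal mix: 4×fig.png + 1×slides.pdf → size 39, value 88.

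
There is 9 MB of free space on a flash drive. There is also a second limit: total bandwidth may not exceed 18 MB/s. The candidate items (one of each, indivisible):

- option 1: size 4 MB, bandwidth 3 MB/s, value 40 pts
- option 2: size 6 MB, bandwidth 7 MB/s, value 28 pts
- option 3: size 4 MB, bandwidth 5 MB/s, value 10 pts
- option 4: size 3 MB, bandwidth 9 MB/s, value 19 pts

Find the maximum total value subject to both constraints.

Feasible sets respecting both limits:
- option 1+option 4: size 7, bandwidth 12, value 59
- option 1+option 3: size 8, bandwidth 8, value 50
- option 2+option 4: size 9, bandwidth 16, value 47
Best: 59 pts.

59 pts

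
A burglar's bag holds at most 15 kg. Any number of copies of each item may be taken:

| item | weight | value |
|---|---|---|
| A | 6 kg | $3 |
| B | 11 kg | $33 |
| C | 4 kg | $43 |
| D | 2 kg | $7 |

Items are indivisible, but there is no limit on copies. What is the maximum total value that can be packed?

$136

Best value-per-unit is C at 43/4; filling with it alone gives 3×43 = 129.
Optimal mix: 3×C + 1×D → weight 14, value 136.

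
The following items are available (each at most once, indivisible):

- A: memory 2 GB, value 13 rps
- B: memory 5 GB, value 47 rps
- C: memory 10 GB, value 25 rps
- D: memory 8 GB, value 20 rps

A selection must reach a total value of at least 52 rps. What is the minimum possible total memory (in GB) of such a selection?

Subsets with value ≥ 52, sorted by total memory:
- A+B: memory 7, value 60
- B+D: memory 13, value 67
- A+B+D: memory 15, value 80
Minimum memory: 7 GB.

7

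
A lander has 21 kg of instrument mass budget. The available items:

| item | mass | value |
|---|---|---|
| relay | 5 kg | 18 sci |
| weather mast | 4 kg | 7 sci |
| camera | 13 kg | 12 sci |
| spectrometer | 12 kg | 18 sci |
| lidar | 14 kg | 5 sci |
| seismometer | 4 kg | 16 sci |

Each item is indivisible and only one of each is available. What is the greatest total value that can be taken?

52 sci

Check high-value combinations within 21 kg:
- relay+spectrometer+seismometer: mass 5+12+4=21, value 18+18+16=52
- relay+weather mast+spectrometer: mass 5+4+12=21, value 18+7+18=43
- relay+weather mast+seismometer: mass 5+4+4=13, value 18+7+16=41
- weather mast+spectrometer+seismometer: mass 4+12+4=20, value 7+18+16=41
Best: 52 sci.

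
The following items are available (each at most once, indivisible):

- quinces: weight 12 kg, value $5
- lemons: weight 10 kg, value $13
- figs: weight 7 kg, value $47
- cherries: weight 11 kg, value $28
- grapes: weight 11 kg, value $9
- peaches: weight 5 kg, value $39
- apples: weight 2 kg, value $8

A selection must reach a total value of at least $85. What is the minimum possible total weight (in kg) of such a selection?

12

Subsets with value ≥ 85, sorted by total weight:
- figs+peaches: weight 12, value 86
- figs+peaches+apples: weight 14, value 94
Minimum weight: 12 kg.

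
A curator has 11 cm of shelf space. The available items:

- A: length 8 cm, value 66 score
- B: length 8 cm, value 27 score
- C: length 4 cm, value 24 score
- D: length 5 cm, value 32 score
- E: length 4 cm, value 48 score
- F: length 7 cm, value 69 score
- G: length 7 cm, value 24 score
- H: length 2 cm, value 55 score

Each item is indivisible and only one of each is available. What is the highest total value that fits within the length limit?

Check high-value combinations within 11 cm:
- D+E+H: length 5+4+2=11, value 32+48+55=135
- C+E+H: length 4+4+2=10, value 24+48+55=127
- F+H: length 7+2=9, value 69+55=124
- A+H: length 8+2=10, value 66+55=121
Best: 135 score.

135 score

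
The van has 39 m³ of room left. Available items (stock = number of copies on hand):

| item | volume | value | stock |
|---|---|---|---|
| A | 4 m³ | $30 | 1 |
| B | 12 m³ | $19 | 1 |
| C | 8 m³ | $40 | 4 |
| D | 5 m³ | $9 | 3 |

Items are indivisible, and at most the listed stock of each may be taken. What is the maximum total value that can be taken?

$190

Best selections within volume 39 and stock limits:
- 1×A + 4×C: volume 36, value 190
- 4×C + 1×D: volume 37, value 169
- 1×A + 3×C + 2×D: volume 38, value 168
- 4×C: volume 32, value 160
Best: $190.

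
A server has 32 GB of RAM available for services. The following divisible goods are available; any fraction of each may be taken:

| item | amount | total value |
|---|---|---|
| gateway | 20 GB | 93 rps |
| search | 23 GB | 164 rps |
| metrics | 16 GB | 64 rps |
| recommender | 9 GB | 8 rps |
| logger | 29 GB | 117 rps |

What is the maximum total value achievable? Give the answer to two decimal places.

205.85

Take in order of value per unit:
- search (164/23 per unit): all 23 → value 164, running total 164.00
- gateway (93/20 per unit): 9 of 20 → value 9×93/20 = 41.8500, running total 205.85
Total 205.85.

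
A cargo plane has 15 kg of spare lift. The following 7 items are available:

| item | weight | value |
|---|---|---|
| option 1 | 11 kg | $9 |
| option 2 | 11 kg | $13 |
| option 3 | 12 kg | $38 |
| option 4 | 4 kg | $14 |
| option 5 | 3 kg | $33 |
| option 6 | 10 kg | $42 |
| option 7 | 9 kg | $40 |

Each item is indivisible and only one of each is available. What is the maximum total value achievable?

$75

Check high-value combinations within 15 kg:
- option 5+option 6: weight 3+10=13, value 33+42=75
- option 5+option 7: weight 3+9=12, value 33+40=73
- option 3+option 5: weight 12+3=15, value 38+33=71
- option 4+option 6: weight 4+10=14, value 14+42=56
Best: $75.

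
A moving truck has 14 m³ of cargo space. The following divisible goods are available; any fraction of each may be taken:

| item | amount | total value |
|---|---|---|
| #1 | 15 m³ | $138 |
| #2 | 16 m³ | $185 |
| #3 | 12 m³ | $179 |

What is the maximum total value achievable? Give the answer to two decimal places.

202.13

Take in order of value per unit:
- #3 (179/12 per unit): all 12 → value 179, running total 179.00
- #2 (185/16 per unit): 2 of 16 → value 2×185/16 = 23.1250, running total 202.13
Total 202.13.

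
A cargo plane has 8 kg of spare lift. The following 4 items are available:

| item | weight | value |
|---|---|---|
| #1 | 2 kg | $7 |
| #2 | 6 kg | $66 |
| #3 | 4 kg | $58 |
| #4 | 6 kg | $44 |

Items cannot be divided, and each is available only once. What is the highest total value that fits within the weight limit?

Check high-value combinations within 8 kg:
- #1+#2: weight 2+6=8, value 7+66=73
- #2: weight 6, value 66
- #1+#3: weight 2+4=6, value 7+58=65
- #3: weight 4, value 58
Best: $73.

$73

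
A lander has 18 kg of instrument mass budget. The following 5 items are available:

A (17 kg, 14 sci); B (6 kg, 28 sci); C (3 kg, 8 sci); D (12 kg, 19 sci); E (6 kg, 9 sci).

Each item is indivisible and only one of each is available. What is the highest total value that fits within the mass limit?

47 sci

Check high-value combinations within 18 kg:
- B+D: mass 6+12=18, value 28+19=47
- B+C+E: mass 6+3+6=15, value 28+8+9=45
- B+E: mass 6+6=12, value 28+9=37
Best: 47 sci.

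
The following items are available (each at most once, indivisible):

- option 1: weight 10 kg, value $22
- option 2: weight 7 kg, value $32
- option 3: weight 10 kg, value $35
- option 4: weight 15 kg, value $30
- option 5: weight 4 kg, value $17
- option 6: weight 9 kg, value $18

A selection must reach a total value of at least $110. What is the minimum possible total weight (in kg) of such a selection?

36

Subsets with value ≥ 110, sorted by total weight:
- option 2+option 3+option 4+option 5: weight 36, value 114
- option 1+option 2+option 3+option 5+option 6: weight 40, value 124
Minimum weight: 36 kg.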